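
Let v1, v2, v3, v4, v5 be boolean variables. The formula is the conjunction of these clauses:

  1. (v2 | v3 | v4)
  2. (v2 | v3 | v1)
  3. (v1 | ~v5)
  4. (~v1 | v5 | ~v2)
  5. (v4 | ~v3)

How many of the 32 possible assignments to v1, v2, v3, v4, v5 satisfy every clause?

Split on v1, then v2.
  v1=1, v2=1: remaining (v3,v4,v5) ∈ {(0,0,1); (0,1,1); (1,1,1)} — 3.
  v1=1, v2=0: remaining (v3,v4,v5) ∈ {(0,1,0); (0,1,1); (1,1,0); (1,1,1)} — 4.
  v1=0, v2=1: remaining (v3,v4,v5) ∈ {(0,0,0); (0,1,0); (1,1,0)} — 3.
  v1=0, v2=0: remaining (v3,v4,v5) ∈ {(1,1,0)} — 1.
Total: 3 + 4 + 3 + 1 = 11.

11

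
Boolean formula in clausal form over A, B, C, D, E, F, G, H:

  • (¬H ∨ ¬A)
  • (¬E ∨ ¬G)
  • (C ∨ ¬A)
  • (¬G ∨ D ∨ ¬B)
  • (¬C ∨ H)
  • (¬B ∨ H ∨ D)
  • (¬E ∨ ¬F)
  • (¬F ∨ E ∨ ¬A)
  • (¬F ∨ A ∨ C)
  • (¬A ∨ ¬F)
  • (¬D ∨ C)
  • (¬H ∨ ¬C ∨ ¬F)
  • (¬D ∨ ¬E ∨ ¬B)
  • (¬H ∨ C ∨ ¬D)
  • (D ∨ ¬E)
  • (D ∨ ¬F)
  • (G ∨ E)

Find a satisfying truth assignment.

A=F, B=F, C=F, D=F, E=F, F=F, G=T, H=F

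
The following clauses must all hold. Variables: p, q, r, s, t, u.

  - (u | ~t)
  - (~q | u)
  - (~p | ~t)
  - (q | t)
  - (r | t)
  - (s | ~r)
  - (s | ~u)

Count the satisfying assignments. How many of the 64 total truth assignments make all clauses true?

Satisfying assignments:
  p=0 q=0 r=0 s=1 t=1 u=1
  p=0 q=0 r=1 s=1 t=1 u=1
  p=0 q=1 r=0 s=1 t=1 u=1
  p=0 q=1 r=1 s=1 t=0 u=1
  p=0 q=1 r=1 s=1 t=1 u=1
  p=1 q=1 r=1 s=1 t=0 u=1
That's 6 in total.

6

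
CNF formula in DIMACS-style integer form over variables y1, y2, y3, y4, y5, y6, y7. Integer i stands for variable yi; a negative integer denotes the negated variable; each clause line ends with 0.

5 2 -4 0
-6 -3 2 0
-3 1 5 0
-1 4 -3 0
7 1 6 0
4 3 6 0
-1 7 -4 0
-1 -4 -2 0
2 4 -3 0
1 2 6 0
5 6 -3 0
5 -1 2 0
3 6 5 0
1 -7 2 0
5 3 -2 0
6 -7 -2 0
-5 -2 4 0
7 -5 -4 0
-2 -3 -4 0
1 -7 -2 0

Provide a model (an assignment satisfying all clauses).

Set y1 = True and propagate.
Branch on y2: take y2 = False.
  then y5 is forced to True.
The remaining clauses are satisfied by y3 = False, y4 = True, y6 = True, y7 = True.

y1=T, y2=F, y3=F, y4=T, y5=T, y6=T, y7=T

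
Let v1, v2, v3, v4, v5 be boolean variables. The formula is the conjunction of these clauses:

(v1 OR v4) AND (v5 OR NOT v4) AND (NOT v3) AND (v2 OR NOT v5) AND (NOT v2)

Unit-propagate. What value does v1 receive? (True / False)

True

Unit clause (NOT v3) sets v3 = False.
Unit clause (NOT v2) sets v2 = False.
From (NOT v5 OR v2) and v2 = False: v5 = False.
(v5 OR NOT v4): since v5 = False, the clause reduces to (NOT v4). v4 = False.
(v1 OR v4): since v4 = False, the clause reduces to (v1). v1 = True.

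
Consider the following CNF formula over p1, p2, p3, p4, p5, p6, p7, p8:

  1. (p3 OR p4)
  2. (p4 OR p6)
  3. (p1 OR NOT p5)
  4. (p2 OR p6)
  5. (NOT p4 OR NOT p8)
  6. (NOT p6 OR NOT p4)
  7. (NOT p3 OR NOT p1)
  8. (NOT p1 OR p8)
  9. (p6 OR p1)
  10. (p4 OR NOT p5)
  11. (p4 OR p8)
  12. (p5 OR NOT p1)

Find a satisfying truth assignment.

p2 occurs only positively in the remaining clauses — set p2 = True.
Try p1 = False.
  then p5 is forced to False.
  then p6 is forced to True.
  then p4 is forced to False.
  then p3 is forced to True.
  then p8 is forced to True.
p7 is now unconstrained; take p7 = False.
Check each clause:
  1. (p4 OR p3) — p3 is true.
  2. (p6 OR p4) — p6 is true.
  3. (NOT p5 OR p1) — NOT p5 is true.
  4. (p2 OR p6) — p2 is true.
  5. (NOT p8 OR NOT p4) — NOT p4 is true.
  6. (NOT p4 OR NOT p6) — NOT p4 is true.
  7. (NOT p3 OR NOT p1) — NOT p1 is true.
  8. (p8 OR NOT p1) — p8 is true.
  9. (p1 OR p6) — p6 is true.
  10. (p4 OR NOT p5) — NOT p5 is true.
  11. (p4 OR p8) — p8 is true.
  12. (NOT p1 OR p5) — NOT p1 is true.

p1 = 0, p2 = 1, p3 = 1, p4 = 0, p5 = 0, p6 = 1, p7 = 0, p8 = 1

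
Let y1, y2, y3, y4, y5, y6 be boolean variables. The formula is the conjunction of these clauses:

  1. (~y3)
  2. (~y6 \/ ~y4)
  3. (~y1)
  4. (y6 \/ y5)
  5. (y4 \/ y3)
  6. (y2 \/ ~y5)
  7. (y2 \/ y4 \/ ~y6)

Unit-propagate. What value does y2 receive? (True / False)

Unit clause (~y3) sets y3 = False.
(~y1) is a unit clause: y1 = False.
In (y3 \/ y4), y3 is now false; y4 must hold, so y4 = True.
From (~y6 \/ ~y4) and y4 = True: y6 = False.
From (y5 \/ y6) and y6 = False: y5 = True.
(~y5 \/ y2): since y5 = True, the clause reduces to (y2). y2 = True.

True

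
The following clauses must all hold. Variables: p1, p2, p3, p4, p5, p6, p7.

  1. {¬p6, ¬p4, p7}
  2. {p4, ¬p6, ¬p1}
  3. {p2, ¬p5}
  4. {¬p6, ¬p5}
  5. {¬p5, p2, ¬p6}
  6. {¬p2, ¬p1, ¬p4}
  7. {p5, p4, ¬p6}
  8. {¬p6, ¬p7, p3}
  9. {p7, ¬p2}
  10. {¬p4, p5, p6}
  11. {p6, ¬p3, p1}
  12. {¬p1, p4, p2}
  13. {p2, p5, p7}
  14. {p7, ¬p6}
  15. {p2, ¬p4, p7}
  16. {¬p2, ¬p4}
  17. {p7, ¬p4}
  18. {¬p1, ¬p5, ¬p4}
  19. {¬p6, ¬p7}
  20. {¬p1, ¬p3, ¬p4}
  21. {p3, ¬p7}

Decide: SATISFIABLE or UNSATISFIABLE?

Set p1 = True and propagate.
For the remaining variables, p2 = True, p3 = True, p4 = False, p5 = True, p6 = False, p7 = True works.
So p1 = 1, p2 = 1, p3 = 1, p4 = 0, p5 = 1, p6 = 0, p7 = 1 is a satisfying assignment.

SATISFIABLE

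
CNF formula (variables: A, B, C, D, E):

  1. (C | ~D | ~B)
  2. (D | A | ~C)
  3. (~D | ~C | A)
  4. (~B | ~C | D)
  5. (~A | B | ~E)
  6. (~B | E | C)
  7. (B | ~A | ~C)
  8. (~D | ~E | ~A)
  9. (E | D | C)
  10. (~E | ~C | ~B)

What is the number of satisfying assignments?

7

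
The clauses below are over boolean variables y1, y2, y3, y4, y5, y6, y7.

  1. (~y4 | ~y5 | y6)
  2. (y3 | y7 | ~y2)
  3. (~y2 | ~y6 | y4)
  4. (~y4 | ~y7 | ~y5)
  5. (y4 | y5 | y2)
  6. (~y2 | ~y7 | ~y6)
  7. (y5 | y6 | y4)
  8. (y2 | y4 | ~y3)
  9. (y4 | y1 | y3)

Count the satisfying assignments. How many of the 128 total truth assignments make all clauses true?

Split on y4, then y2.
  y4=1, y2=1: y1 free; 5 ways for (y3,y5,y6,y7) × 2^1 = 10.
  y4=1, y2=0: y1, y3 free; 5 ways for (y5,y6,y7) × 2^2 = 20.
  y4=0, y2=1: 5 of the 32 assignments to (y1,y3,y5,y6,y7) work.
  y4=0, y2=0: remaining (y1,y3,y5,y6,y7) ∈ {(1,0,1,0,0); (1,0,1,0,1); (1,0,1,1,0); (1,0,1,1,1)} — 4.
Total: 10 + 20 + 5 + 4 = 39.

39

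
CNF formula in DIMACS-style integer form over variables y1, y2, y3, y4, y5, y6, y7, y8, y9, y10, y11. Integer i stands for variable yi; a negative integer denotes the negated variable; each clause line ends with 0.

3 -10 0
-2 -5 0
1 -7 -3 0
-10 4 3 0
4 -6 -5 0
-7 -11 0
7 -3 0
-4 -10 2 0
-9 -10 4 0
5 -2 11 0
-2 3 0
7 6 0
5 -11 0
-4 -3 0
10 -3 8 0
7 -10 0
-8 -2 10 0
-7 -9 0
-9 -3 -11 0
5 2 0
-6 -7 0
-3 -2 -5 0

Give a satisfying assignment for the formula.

y1=1  y2=0  y3=1  y4=0  y5=1  y6=0  y7=1  y8=0  y9=0  y10=1  y11=0

Pure literal: y1 appears only positively; assign y1 = True.
y9 occurs only negated in the remaining clauses — set y9 = False.
Branch on y2: take y2 = False.
  then y5 is forced to True.
Set y3 = True and propagate.
  then y7 is forced to True.
  then y11 is forced to False.
  then y4 is forced to False.
  then y6 is forced to False.
The remaining clauses are satisfied by y8 = False, y10 = True.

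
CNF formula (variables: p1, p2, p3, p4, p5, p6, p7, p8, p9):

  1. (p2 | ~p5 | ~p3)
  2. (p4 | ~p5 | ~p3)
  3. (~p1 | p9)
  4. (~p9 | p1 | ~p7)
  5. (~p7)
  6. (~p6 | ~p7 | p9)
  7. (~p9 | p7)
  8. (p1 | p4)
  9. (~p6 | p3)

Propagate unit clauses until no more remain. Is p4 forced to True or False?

True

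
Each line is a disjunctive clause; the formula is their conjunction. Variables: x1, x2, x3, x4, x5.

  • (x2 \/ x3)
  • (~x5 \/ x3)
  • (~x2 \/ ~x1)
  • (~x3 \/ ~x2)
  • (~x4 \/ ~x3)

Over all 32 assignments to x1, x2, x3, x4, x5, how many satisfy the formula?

6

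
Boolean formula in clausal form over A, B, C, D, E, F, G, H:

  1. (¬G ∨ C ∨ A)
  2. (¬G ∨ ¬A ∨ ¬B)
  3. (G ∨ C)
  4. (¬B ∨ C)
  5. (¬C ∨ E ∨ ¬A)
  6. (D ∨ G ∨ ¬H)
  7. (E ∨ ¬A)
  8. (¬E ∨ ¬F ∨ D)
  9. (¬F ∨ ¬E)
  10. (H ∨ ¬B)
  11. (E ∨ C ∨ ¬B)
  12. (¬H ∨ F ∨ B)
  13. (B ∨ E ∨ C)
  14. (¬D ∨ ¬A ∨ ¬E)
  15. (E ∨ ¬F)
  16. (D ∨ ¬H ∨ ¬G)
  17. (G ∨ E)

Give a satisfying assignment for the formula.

A=False, B=False, C=True, D=True, E=True, F=False, G=True, H=False

Set A = False and propagate.
Try B = False.
Try C = True.
The remaining clauses are satisfied by D = True, E = True, F = False, G = True, H = False.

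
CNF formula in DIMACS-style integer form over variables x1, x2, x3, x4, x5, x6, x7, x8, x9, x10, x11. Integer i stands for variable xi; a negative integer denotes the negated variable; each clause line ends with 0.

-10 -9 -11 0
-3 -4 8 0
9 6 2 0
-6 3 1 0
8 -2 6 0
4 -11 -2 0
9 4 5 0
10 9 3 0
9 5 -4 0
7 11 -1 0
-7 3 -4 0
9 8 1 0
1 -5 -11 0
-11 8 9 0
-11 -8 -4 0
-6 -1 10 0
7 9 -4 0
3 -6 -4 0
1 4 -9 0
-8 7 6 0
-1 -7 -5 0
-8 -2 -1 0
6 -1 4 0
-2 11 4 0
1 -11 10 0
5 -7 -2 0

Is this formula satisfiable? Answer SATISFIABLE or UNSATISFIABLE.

Branch on x1: take x1 = False.
Set x2 = True and propagate.
Try x3 = True.
The remaining clauses are satisfied by x4 = True, x5 = True, x6 = False, x7 = True, x8 = True, x9 = True, x10 = True, x11 = False.
So x1=False, x2=True, x3=True, x4=True, x5=True, x6=False, x7=True, x8=True, x9=True, x10=True, x11=False is a satisfying assignment.

SATISFIABLE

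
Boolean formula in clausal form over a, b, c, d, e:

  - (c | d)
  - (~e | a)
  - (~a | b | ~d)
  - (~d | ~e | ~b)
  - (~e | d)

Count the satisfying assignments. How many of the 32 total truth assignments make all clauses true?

10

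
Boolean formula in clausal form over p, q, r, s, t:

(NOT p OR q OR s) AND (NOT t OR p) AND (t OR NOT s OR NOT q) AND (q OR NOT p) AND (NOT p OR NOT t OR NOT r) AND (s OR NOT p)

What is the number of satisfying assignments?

Satisfying assignments:
  p=0 q=0 r=0 s=0 t=0
  p=0 q=0 r=0 s=1 t=0
  p=0 q=0 r=1 s=0 t=0
  p=0 q=0 r=1 s=1 t=0
  p=0 q=1 r=0 s=0 t=0
  p=0 q=1 r=1 s=0 t=0
  p=1 q=1 r=0 s=1 t=1
Count: 7.

7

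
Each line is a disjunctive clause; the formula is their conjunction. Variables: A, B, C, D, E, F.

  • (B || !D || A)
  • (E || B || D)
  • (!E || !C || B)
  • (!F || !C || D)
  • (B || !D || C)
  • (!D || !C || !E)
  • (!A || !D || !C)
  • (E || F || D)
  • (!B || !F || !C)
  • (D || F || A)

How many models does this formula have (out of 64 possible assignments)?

Split on D, then C.
  D=T, C=T: remaining (A,B,E,F) ∈ {(F,T,F,F)} — 1.
  D=T, C=F: forces B=T; A, E, F free → 2^3 = 8.
  D=F, C=T: remaining (A,B,E,F) ∈ {(T,T,T,F)} — 1.
  D=F, C=F: 8 of the 16 assignments to (A,B,E,F) work.
Total: 1 + 8 + 1 + 8 = 18.

18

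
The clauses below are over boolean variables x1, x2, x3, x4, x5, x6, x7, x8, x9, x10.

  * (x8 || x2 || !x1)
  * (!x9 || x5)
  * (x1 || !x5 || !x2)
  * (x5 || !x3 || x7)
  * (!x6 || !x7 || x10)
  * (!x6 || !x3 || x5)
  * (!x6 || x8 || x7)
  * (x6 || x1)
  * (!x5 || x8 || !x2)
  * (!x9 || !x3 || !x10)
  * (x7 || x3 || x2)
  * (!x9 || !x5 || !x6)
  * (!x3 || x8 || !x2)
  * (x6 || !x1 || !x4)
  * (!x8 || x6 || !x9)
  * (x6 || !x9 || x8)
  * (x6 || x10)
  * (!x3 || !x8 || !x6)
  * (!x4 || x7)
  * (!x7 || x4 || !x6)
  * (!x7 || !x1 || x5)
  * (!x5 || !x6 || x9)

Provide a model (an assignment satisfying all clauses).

x1=T, x2=T, x3=F, x4=F, x5=T, x6=F, x7=F, x8=T, x9=F, x10=T

Branch on x1: take x1 = True.
Set x2 = True and propagate.
Branch on x3: take x3 = False.
For the remaining variables, x4 = False, x5 = True, x6 = False, x7 = False, x8 = True, x9 = False, x10 = True works.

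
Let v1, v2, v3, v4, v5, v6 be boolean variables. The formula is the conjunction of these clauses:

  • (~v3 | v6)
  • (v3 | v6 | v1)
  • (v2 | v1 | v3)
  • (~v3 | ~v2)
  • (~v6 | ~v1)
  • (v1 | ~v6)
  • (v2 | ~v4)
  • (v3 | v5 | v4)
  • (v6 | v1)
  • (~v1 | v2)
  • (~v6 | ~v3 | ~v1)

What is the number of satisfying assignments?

Satisfying assignments:
  v1=1 v2=1 v3=0 v4=0 v5=1 v6=0
  v1=1 v2=1 v3=0 v4=1 v5=0 v6=0
  v1=1 v2=1 v3=0 v4=1 v5=1 v6=0
Count: 3.

3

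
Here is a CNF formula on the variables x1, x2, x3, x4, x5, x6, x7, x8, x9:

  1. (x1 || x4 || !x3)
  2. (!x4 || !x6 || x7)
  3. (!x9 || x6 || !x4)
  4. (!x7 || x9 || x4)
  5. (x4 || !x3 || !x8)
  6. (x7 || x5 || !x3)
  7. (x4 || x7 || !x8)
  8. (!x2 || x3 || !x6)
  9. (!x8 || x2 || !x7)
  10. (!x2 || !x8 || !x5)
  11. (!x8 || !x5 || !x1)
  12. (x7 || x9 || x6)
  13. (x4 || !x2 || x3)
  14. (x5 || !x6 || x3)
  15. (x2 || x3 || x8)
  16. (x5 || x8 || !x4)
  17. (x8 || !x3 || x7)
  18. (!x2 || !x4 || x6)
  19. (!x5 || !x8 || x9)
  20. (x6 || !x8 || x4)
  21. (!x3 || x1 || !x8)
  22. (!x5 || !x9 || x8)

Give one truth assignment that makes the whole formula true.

x1=True, x2=True, x3=True, x4=False, x5=False, x6=False, x7=True, x8=False, x9=True

Try x1 = True.
Set x2 = True and propagate.
The remaining clauses are satisfied by x3 = True, x4 = False, x5 = False, x6 = False, x7 = True, x8 = False, x9 = True.
Check each clause:
  1. (!x3 || x4 || x1) — x1 is true.
  2. (x7 || !x6 || !x4) — !x6 is true.
  3. (x6 || !x9 || !x4) — !x4 is true.
  4. (!x7 || x4 || x9) — x9 is true.
  5. (!x8 || !x3 || x4) — !x8 is true.
  6. (x5 || x7 || !x3) — x7 is true.
  7. (!x8 || x4 || x7) — !x8 is true.
  8. (x3 || !x2 || !x6) — !x6 is true.
  9. (!x8 || !x7 || x2) — !x8 is true.
  10. (!x2 || !x5 || !x8) — !x8 is true.
  11. (!x1 || !x5 || !x8) — !x8 is true.
  12. (x9 || x6 || x7) — x9 is true.
  13. (x4 || !x2 || x3) — x3 is true.
  14. (x3 || !x6 || x5) — !x6 is true.
  15. (x3 || x2 || x8) — x2 is true.
  16. (x8 || x5 || !x4) — !x4 is true.
  17. (!x3 || x8 || x7) — x7 is true.
  18. (!x2 || !x4 || x6) — !x4 is true.
  19. (x9 || !x8 || !x5) — !x8 is true.
  20. (x4 || !x8 || x6) — !x8 is true.
  21. (x1 || !x8 || !x3) — !x8 is true.
  22. (x8 || !x9 || !x5) — !x5 is true.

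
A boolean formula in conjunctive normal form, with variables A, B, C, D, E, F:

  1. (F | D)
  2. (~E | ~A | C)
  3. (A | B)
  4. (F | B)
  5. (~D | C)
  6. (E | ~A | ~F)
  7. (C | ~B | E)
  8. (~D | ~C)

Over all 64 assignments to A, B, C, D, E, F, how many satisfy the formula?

5

Satisfying assignments:
  A=0 B=1 C=0 D=0 E=1 F=1
  A=0 B=1 C=1 D=0 E=0 F=1
  A=0 B=1 C=1 D=0 E=1 F=1
  A=1 B=0 C=1 D=0 E=1 F=1
  A=1 B=1 C=1 D=0 E=1 F=1
Count: 5.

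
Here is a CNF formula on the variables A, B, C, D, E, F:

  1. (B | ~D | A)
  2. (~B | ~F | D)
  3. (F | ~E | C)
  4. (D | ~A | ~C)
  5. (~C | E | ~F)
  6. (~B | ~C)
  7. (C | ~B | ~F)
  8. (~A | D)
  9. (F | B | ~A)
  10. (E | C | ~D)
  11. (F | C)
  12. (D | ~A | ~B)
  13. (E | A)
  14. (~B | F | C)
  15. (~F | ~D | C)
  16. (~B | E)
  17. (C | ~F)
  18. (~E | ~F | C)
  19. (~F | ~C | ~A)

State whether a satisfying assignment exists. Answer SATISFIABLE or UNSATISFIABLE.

SATISFIABLE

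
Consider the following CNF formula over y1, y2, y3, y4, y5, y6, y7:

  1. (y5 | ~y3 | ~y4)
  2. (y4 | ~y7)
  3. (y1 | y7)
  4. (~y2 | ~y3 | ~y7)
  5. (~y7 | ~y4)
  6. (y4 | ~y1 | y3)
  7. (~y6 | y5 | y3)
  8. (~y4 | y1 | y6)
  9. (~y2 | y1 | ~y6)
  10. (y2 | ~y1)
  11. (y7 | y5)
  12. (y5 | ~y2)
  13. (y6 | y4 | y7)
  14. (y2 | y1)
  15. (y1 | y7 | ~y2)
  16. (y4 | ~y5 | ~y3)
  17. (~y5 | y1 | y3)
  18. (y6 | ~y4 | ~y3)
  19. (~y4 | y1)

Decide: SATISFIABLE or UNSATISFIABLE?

Set y1 = True and propagate.
  then y2 is forced to True.
  then y5 is forced to True.
Set y3 = False and propagate.
  then y4 is forced to True.
  then y7 is forced to False.
y6 is now unconstrained; take y6 = True.
So y1=True  y2=True  y3=False  y4=True  y5=True  y6=True  y7=False is a satisfying assignment.

SATISFIABLE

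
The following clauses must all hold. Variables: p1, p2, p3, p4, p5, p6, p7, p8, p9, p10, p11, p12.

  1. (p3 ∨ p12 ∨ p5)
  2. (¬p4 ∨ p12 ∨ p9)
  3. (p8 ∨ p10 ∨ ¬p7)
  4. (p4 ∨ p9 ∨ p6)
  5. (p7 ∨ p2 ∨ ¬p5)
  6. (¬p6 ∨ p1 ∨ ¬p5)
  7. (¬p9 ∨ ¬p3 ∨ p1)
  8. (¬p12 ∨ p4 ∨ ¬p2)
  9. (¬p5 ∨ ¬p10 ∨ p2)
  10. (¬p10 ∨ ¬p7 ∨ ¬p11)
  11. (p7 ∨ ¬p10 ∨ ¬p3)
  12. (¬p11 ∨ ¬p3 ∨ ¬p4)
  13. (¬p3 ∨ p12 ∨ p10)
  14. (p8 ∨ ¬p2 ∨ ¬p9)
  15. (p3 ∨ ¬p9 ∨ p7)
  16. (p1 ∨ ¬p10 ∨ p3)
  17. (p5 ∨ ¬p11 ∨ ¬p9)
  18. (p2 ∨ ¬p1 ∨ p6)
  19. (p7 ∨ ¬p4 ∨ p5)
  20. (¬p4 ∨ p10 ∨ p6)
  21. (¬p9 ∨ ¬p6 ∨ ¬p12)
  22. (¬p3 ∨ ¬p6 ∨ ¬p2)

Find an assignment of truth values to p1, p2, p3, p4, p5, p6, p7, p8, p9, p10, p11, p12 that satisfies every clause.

p1=F, p2=F, p3=F, p4=F, p5=T, p6=F, p7=T, p8=T, p9=T, p10=F, p11=T, p12=T

p8 occurs only positively in the remaining clauses — set p8 = True.
Branch on p1: take p1 = False.
Branch on p2: take p2 = False.
For the remaining variables, p3 = False, p4 = False, p5 = True, p6 = False, p7 = True, p9 = True, p10 = False, p11 = True, p12 = True works.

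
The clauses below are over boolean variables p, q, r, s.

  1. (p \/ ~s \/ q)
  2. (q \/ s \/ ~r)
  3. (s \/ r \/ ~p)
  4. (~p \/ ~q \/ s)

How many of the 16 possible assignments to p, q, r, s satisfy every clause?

Case analysis on s and p:
  s=1, p=1: remaining (q,r) ∈ {(0,0); (0,1); (1,0); (1,1)} — 4.
  s=1, p=0: remaining (q,r) ∈ {(1,0); (1,1)} — 2.
  s=0, p=1: a clause becomes empty — 0.
  s=0, p=0: remaining (q,r) ∈ {(0,0); (1,0); (1,1)} — 3.
Total: 4 + 2 + 0 + 3 = 9.

9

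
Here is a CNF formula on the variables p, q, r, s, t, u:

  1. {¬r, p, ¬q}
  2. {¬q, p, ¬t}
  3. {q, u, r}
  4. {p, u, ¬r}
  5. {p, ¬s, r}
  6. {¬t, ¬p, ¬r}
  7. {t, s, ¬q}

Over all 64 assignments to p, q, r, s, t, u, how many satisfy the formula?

Split on p, then r.
  p=T, r=T: u free; 3 ways for (q,s,t) × 2^1 = 6.
  p=T, r=F: 10 of the 16 assignments to (q,s,t,u) work.
  p=F, r=T: remaining (q,s,t,u) ∈ {(F,F,F,T); (F,F,T,T); (F,T,F,T); (F,T,T,T)} — 4.
  p=F, r=F: remaining (q,s,t,u) ∈ {(F,F,F,T); (F,F,T,T)} — 2.
Total: 6 + 10 + 4 + 2 = 22.

22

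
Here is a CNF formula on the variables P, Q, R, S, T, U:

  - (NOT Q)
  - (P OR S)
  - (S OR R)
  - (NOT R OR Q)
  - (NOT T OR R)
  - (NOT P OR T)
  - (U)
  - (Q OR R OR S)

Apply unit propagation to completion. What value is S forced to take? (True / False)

True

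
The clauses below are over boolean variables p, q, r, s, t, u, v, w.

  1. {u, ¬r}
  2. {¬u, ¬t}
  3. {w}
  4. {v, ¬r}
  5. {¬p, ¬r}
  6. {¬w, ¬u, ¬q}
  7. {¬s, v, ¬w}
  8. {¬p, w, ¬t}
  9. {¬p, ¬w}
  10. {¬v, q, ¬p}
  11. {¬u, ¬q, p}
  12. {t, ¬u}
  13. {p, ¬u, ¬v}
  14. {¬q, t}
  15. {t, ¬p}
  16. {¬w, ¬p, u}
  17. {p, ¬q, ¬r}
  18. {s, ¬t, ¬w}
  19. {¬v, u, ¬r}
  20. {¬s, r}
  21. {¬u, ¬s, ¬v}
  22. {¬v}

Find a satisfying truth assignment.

p = 0, q = 0, r = 0, s = 0, t = 0, u = 0, v = 0, w = 1

The clause (w) is unit: w must be True.
The clause (¬p) is unit: p must be False.
Unit propagation: (¬v) forces v = False.
Unit propagation: (¬r) forces r = False.
(¬s) is a unit clause, so s = False.
The clause (¬t) is unit: t must be False.
The clause (¬u) is unit: u must be False.
Unit propagation: (¬q) forces q = False.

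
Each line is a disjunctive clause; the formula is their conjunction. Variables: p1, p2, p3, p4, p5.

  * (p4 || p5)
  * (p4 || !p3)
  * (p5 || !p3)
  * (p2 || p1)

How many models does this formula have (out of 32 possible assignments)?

12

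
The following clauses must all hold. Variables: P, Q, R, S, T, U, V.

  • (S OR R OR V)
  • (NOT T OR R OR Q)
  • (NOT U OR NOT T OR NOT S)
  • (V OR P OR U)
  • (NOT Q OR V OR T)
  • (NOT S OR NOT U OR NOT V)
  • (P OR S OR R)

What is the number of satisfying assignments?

Split on S, then V.
  S=T, V=T: P free; 7 ways for (Q,R,T,U) × 2^1 = 14.
  S=T, V=F: 9 of the 32 assignments to (P,Q,R,T,U) work.
  S=F, V=T: U free; 11 ways for (P,Q,R,T) × 2^1 = 22.
  S=F, V=F: 9 of the 32 assignments to (P,Q,R,T,U) work.
Total: 14 + 9 + 22 + 9 = 54.

54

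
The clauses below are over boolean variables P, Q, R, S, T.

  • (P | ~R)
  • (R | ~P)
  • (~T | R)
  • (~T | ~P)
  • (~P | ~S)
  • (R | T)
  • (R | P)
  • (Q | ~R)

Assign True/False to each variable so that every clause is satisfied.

Pure literal: Q appears only positively; assign Q = True.
S occurs only negated in the remaining clauses — set S = False.
Branch on P: take P = True.
  then R is forced to True.
  then T is forced to False.

P=True, Q=True, R=True, S=False, T=False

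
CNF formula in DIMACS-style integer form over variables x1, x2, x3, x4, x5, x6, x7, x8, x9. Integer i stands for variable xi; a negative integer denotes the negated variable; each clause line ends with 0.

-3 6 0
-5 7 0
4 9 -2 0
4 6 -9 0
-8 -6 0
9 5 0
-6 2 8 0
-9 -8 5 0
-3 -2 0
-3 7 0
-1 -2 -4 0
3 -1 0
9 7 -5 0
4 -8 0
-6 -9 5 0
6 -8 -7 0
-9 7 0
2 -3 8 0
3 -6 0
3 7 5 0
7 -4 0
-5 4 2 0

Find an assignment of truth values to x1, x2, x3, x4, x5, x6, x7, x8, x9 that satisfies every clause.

Pure literal: x1 appears only negated; assign x1 = False.
Branch on x2: take x2 = True.
  then x3 is forced to False.
  then x6 is forced to False.
Try x4 = True.
  then x7 is forced to True.
  then x8 is forced to False.
Try x5 = True.
x9 is now unconstrained; take x9 = False.
Every clause has at least one true literal under this assignment.
Check each clause:
  1. (x6 \/ ~x3) — ~x3 is true.
  2. (x7 \/ ~x5) — x7 is true.
  3. (x9 \/ ~x2 \/ x4) — x4 is true.
  4. (x4 \/ x6 \/ ~x9) — x4 is true.
  5. (~x8 \/ ~x6) — ~x8 is true.
  6. (x9 \/ x5) — x5 is true.
  7. (x2 \/ ~x6 \/ x8) — x2 is true.
  8. (x5 \/ ~x8 \/ ~x9) — ~x8 is true.
  9. (~x2 \/ ~x3) — ~x3 is true.
  10. (x7 \/ ~x3) — ~x3 is true.
  11. (~x2 \/ ~x1 \/ ~x4) — ~x1 is true.
  12. (x3 \/ ~x1) — ~x1 is true.
  13. (x9 \/ x7 \/ ~x5) — x7 is true.
  14. (x4 \/ ~x8) — ~x8 is true.
  15. (~x6 \/ ~x9 \/ x5) — ~x6 is true.
  16. (~x7 \/ x6 \/ ~x8) — ~x8 is true.
  17. (~x9 \/ x7) — ~x9 is true.
  18. (~x3 \/ x2 \/ x8) — x2 is true.
  19. (x3 \/ ~x6) — ~x6 is true.
  20. (x7 \/ x3 \/ x5) — x5 is true.
  21. (~x4 \/ x7) — x7 is true.
  22. (x2 \/ ~x5 \/ x4) — x2 is true.

x1=F, x2=T, x3=F, x4=T, x5=T, x6=F, x7=T, x8=F, x9=F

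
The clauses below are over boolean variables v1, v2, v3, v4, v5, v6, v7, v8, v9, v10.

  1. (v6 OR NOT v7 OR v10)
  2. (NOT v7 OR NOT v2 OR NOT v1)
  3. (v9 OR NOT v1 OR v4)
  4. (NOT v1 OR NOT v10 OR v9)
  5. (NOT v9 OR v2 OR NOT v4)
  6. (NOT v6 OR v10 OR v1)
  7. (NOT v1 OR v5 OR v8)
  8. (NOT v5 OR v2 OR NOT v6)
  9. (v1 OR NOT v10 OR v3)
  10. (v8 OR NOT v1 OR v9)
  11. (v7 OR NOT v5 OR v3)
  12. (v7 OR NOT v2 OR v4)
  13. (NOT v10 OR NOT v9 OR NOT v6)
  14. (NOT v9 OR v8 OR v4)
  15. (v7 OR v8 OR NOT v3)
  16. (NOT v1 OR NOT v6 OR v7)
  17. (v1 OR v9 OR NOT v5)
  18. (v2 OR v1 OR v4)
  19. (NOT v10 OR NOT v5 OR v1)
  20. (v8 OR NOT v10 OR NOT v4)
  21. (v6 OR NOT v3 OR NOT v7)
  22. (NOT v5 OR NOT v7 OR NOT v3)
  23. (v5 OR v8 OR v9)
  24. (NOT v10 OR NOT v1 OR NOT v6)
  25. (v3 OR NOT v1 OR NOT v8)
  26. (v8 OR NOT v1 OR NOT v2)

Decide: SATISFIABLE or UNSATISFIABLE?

SATISFIABLE

Set v1 = True and propagate.
Branch on v2: take v2 = False.
The remaining clauses are satisfied by v3 = True, v4 = False, v5 = True, v6 = False, v7 = False, v8 = True, v9 = True, v10 = False.
Every clause has at least one true literal under this assignment.
So v1=T, v2=F, v3=T, v4=F, v5=T, v6=F, v7=F, v8=T, v9=T, v10=F is a satisfying assignment.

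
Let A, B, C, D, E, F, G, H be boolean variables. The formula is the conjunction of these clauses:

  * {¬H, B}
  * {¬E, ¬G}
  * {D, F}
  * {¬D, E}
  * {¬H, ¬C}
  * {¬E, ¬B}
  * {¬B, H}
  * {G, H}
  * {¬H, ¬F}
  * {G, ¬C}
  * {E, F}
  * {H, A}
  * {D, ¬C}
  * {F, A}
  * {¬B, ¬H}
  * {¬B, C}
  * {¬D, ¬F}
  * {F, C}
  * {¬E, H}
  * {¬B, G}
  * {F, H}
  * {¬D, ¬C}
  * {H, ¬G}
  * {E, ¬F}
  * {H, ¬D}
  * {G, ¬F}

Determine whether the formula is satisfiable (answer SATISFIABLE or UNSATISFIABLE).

UNSATISFIABLE

H = True:
  propagation gives B=True; an empty clause results — contradiction.
H = False:
  propagation gives B=False, G=True; an empty clause results — contradiction.
Every branch closes, so no satisfying assignment exists.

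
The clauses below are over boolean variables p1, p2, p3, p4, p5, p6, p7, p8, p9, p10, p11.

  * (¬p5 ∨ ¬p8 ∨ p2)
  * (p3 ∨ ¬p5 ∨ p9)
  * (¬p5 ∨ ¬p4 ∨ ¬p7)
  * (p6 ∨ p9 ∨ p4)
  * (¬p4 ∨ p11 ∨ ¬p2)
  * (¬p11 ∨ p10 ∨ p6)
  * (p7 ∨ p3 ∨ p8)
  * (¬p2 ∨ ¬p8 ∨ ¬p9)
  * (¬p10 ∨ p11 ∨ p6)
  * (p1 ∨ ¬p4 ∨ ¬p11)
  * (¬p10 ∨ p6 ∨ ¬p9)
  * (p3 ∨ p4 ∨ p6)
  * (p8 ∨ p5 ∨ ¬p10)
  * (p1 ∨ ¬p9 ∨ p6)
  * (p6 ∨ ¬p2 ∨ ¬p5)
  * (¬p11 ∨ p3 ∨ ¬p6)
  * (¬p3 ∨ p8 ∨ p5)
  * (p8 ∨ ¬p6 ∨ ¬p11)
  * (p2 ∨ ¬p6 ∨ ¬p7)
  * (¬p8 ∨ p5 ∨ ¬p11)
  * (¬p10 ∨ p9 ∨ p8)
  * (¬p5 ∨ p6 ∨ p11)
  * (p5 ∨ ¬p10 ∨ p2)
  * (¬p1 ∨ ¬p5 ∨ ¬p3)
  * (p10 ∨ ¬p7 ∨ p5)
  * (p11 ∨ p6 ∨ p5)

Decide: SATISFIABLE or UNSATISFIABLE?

SATISFIABLE

Branch on p1: take p1 = True.
Branch on p2: take p2 = False.
For the remaining variables, p3 = False, p4 = False, p5 = False, p6 = True, p7 = False, p8 = True, p9 = False, p10 = False, p11 = False works.
Every clause has at least one true literal under this assignment.
So p1=True, p2=False, p3=False, p4=False, p5=False, p6=True, p7=False, p8=True, p9=False, p10=False, p11=False is a satisfying assignment.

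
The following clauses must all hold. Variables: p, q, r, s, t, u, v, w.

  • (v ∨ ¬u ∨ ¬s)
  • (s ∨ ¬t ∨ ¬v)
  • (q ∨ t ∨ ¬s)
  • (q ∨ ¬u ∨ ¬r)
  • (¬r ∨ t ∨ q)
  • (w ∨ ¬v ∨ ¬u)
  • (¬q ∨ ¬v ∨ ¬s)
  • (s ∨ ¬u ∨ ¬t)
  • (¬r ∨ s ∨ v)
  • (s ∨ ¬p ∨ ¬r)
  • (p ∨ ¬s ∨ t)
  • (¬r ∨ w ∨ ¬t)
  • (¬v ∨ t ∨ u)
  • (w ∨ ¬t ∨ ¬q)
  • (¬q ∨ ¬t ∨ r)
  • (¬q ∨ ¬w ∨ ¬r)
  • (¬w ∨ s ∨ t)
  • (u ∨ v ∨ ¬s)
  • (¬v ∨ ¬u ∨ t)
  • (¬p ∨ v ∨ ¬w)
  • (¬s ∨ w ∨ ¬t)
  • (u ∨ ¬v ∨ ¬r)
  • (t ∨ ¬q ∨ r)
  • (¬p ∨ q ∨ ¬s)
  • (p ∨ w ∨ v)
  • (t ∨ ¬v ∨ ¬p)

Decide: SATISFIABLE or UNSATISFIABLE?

Try p = True.
Set q = False and propagate.
  then s is forced to False.
  then r is forced to False.
Set t = True and propagate.
  then v is forced to False.
  then u is forced to False.
  then w is forced to False.
So p = T, q = F, r = F, s = F, t = T, u = F, v = F, w = F is a satisfying assignment.

SATISFIABLE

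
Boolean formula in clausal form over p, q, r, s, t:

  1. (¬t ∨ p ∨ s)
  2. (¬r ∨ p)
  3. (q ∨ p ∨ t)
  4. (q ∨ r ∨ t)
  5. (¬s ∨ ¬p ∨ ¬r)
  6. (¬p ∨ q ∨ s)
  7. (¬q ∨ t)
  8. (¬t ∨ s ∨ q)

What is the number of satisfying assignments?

Satisfying assignments:
  p=0 q=0 r=0 s=1 t=1
  p=0 q=1 r=0 s=1 t=1
  p=1 q=0 r=0 s=1 t=1
  p=1 q=1 r=0 s=0 t=1
  p=1 q=1 r=0 s=1 t=1
  p=1 q=1 r=1 s=0 t=1
That's 6 in total.

6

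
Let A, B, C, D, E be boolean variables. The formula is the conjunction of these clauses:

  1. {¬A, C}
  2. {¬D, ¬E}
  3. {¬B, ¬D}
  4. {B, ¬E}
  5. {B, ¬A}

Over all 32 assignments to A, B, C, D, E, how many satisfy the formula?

10

Split on B, then A.
  B=1, A=1: remaining (C,D,E) ∈ {(1,0,0); (1,0,1)} — 2.
  B=1, A=0: remaining (C,D,E) ∈ {(0,0,0); (0,0,1); (1,0,0); (1,0,1)} — 4.
  B=0, A=1: a clause becomes empty — 0.
  B=0, A=0: remaining (C,D,E) ∈ {(0,0,0); (0,1,0); (1,0,0); (1,1,0)} — 4.
Total: 2 + 4 + 0 + 4 = 10.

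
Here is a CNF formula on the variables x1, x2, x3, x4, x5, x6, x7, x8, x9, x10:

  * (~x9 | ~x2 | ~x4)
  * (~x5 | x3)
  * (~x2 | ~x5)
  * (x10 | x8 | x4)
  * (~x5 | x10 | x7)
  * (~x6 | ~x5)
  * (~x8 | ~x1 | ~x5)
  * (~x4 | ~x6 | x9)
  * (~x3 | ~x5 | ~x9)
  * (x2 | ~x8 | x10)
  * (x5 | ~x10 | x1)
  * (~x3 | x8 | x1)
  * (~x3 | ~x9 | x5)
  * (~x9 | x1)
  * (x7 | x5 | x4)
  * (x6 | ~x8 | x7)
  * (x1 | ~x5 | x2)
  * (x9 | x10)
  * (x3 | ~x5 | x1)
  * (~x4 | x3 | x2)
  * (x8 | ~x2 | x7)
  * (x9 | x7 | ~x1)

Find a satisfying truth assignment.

x7 occurs only positively in the remaining clauses — set x7 = True.
Branch on x1: take x1 = True.
Branch on x2: take x2 = False.
Try x3 = True.
The remaining clauses are satisfied by x4 = True, x5 = True, x6 = False, x8 = False, x9 = False, x10 = True.
Every clause has at least one true literal under this assignment.

x1 = T, x2 = F, x3 = T, x4 = T, x5 = T, x6 = F, x7 = T, x8 = F, x9 = F, x10 = T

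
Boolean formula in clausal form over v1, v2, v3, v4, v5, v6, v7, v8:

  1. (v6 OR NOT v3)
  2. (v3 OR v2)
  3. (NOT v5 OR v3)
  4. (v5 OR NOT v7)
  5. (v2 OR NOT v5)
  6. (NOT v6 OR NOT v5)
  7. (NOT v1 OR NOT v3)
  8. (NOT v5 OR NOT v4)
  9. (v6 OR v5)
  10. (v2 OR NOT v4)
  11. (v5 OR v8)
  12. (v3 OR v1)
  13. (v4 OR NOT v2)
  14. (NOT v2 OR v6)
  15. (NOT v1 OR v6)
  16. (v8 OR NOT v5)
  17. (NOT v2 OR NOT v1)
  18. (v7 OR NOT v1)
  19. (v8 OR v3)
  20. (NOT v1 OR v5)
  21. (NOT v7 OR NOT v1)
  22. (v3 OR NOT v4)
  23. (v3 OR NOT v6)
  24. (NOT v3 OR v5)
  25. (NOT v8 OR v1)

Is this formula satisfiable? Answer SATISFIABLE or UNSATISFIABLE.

UNSATISFIABLE

v5 = True:
  propagation gives v3=True, v6=True; an empty clause results — contradiction.
v5 = False:
  propagation gives v7=False, v6=True, v8=True, v1=False; an empty clause results — contradiction.
Every branch closes, so no satisfying assignment exists.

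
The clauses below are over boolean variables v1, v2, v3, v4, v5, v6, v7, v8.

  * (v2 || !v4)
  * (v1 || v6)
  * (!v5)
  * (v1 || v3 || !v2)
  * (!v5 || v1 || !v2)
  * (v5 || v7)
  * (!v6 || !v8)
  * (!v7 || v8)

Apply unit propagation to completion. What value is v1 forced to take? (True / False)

(!v5) is a unit clause: v5 = False.
(v5 || v7) with v5 = False leaves only v7, so v7 = True.
In (!v7 || v8), !v7 is now false; v8 must hold, so v8 = True.
In (!v6 || !v8), !v8 is now false; !v6 must hold, so v6 = False.
From (v1 || v6) and v6 = False: v1 = True.

True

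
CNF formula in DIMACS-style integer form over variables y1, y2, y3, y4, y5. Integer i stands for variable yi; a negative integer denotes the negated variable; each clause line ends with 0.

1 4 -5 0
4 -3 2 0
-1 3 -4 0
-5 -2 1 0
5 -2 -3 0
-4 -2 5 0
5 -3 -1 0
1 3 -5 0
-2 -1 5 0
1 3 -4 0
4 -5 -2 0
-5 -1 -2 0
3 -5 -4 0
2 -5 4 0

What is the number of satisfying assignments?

Satisfying assignments:
  y1=F y2=F y3=F y4=F y5=F
  y1=F y2=F y3=T y4=T y5=F
  y1=F y2=F y3=T y4=T y5=T
  y1=F y2=T y3=F y4=F y5=F
  y1=T y2=F y3=F y4=F y5=F
  y1=T y2=F y3=T y4=T y5=T
That's 6 in total.

6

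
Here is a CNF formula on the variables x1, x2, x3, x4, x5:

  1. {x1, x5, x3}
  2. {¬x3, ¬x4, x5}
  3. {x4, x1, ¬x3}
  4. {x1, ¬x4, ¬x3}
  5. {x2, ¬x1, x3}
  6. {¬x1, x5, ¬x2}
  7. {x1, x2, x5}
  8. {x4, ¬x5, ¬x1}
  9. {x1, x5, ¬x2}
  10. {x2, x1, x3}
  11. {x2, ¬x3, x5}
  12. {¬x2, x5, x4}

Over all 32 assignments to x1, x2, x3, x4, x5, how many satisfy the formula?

The models are:
  x1=0 x2=1 x3=0 x4=0 x5=1
  x1=0 x2=1 x3=0 x4=1 x5=1
  x1=1 x2=0 x3=1 x4=1 x5=1
  x1=1 x2=1 x3=0 x4=1 x5=1
  x1=1 x2=1 x3=1 x4=1 x5=1
Count: 5.

5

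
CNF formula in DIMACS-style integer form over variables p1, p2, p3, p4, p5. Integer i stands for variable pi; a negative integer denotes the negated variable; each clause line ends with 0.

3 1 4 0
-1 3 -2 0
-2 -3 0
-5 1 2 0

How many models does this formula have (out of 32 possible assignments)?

Case analysis on p1 and p2:
  p1=T, p2=T: a clause becomes empty — 0.
  p1=T, p2=F: p3, p4, p5 free → 2^3 = 8.
  p1=F, p2=T: remaining (p3,p4,p5) ∈ {(F,T,F); (F,T,T)} — 2.
  p1=F, p2=F: remaining (p3,p4,p5) ∈ {(F,T,F); (T,F,F); (T,T,F)} — 3.
Total: 0 + 8 + 2 + 3 = 13.

13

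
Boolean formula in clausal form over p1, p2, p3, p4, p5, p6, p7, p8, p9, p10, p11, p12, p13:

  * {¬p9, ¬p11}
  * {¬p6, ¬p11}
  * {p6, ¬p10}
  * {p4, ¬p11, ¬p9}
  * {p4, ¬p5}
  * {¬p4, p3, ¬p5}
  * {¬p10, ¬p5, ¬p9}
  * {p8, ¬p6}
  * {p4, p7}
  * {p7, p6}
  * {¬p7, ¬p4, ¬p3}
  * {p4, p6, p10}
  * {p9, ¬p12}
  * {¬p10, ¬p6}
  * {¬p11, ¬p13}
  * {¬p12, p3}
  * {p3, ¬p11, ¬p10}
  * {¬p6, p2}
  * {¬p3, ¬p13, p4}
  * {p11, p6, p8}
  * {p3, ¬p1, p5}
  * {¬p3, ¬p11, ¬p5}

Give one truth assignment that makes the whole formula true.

Pure literal: p1 appears only negated; assign p1 = False.
Pure literal: p2 appears only positively; assign p2 = True.
Set p3 = False and propagate.
  then p12 is forced to False.
Set p4 = True and propagate.
  then p5 is forced to False.
For the remaining variables, p6 = False, p7 = True, p8 = True, p9 = True, p10 = False, p11 = False, p13 = True works.
Check each clause:
  1. {¬p9, ¬p11} — ¬p11 is true.
  2. {¬p11, ¬p6} — ¬p6 is true.
  3. {p6, ¬p10} — ¬p10 is true.
  4. {¬p9, ¬p11, p4} — p4 is true.
  5. {p4, ¬p5} — ¬p5 is true.
  6. {p3, ¬p5, ¬p4} — ¬p5 is true.
  7. {¬p10, ¬p5, ¬p9} — ¬p5 is true.
  8. {¬p6, p8} — p8 is true.
  9. {p4, p7} — p4 is true.
  10. {p6, p7} — p7 is true.
  11. {¬p3, ¬p7, ¬p4} — ¬p3 is true.
  12. {p6, p4, p10} — p4 is true.
  13. {¬p12, p9} — p9 is true.
  14. {¬p6, ¬p10} — ¬p6 is true.
  15. {¬p13, ¬p11} — ¬p11 is true.
  16. {p3, ¬p12} — ¬p12 is true.
  17. {¬p10, ¬p11, p3} — ¬p11 is true.
  18. {p2, ¬p6} — p2 is true.
  19. {p4, ¬p13, ¬p3} — p4 is true.
  20. {p6, p11, p8} — p8 is true.
  21. {p5, p3, ¬p1} — ¬p1 is true.
  22. {¬p3, ¬p5, ¬p11} — ¬p3 is true.

p1=False, p2=True, p3=False, p4=True, p5=False, p6=False, p7=True, p8=True, p9=True, p10=False, p11=False, p12=False, p13=True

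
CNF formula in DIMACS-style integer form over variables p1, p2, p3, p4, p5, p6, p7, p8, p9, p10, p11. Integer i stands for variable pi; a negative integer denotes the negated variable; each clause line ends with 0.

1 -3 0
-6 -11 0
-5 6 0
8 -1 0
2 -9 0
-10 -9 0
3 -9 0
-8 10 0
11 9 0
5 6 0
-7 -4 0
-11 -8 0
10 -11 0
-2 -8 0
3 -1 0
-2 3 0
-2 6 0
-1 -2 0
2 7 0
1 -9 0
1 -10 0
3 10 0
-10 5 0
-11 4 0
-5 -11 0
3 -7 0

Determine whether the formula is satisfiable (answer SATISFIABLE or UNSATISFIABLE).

UNSATISFIABLE

p1 = True:
  propagation gives p8=True, p10=True, p9=False, p11=True; an empty clause results — contradiction.
p1 = False:
  propagation gives p3=False, p9=False, p11=True, p6=False; an empty clause results — contradiction.
Every branch closes, so no satisfying assignment exists.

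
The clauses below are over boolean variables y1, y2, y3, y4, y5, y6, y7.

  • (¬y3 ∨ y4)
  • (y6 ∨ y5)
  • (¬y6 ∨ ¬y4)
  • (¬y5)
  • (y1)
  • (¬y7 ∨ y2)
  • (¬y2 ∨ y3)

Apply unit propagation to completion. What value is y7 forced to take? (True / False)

(¬y5) is a unit clause: y5 = False.
(y5 ∨ y6) with y5 = False leaves only y6, so y6 = True.
(¬y6 ∨ ¬y4): since y6 = True, the clause reduces to (¬y4). y4 = False.
In (y4 ∨ ¬y3), y4 is now false; ¬y3 must hold, so y3 = False.
(y1) stands alone — y1 = True.
(y3 ∨ ¬y2): since y3 = False, the clause reduces to (¬y2). y2 = False.
In (¬y7 ∨ y2), y2 is now false; ¬y7 must hold, so y7 = False.

False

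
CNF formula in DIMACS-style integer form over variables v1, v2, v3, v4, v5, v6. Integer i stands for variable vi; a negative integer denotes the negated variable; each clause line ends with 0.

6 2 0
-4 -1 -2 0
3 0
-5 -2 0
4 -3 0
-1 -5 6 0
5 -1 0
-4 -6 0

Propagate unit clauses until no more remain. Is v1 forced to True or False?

(v3) stands alone — v3 = True.
(v4 OR NOT v3) with v3 = True leaves only v4, so v4 = True.
From (NOT v4 OR NOT v6) and v4 = True: v6 = False.
From (v2 OR v6) and v6 = False: v2 = True.
In (NOT v4 OR NOT v1 OR NOT v2), NOT v4, NOT v2 are now false; NOT v1 must hold, so v1 = False.

False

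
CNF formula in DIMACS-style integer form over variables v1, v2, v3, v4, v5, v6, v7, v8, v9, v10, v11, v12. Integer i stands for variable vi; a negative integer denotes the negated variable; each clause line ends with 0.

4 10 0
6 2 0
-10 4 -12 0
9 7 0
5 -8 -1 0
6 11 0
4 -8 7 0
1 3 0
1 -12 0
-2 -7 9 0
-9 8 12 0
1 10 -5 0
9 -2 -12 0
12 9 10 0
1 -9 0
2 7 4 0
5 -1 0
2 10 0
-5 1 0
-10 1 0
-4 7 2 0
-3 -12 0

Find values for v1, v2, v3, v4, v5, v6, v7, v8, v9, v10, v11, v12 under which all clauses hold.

v6 occurs only positively in the remaining clauses — set v6 = True.
Pure literal: v11 appears only positively; assign v11 = True.
Branch on v1: take v1 = True.
  then v5 is forced to True.
Set v2 = True and propagate.
Try v3 = False.
The remaining clauses are satisfied by v4 = True, v7 = False, v8 = True, v9 = True, v10 = False, v12 = False.

v1=True, v2=True, v3=False, v4=True, v5=True, v6=True, v7=False, v8=True, v9=True, v10=False, v11=True, v12=False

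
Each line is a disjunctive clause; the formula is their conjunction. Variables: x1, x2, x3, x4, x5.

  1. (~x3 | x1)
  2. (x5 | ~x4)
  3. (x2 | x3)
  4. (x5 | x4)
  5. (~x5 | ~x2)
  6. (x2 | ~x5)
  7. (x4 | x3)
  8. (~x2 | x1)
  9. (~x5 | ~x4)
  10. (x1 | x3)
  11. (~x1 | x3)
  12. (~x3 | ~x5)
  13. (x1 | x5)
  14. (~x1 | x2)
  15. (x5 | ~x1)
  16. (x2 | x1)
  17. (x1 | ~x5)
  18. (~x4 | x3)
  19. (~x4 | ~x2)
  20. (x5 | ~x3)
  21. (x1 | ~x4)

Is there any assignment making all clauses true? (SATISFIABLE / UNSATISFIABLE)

UNSATISFIABLE

x1 = True:
  propagation gives x3=True, x5=False; an empty clause results — contradiction.
x1 = False:
  propagation gives x3=False; an empty clause results — contradiction.
Every branch closes, so no satisfying assignment exists.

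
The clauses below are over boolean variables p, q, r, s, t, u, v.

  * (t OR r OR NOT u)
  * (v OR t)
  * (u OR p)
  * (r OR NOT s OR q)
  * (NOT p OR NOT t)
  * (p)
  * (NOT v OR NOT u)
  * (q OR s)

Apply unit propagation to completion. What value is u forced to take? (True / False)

Unit clause (p) sets p = True.
From (NOT t OR NOT p) and p = True: t = False.
In (t OR v), t is now false; v must hold, so v = True.
(NOT u OR NOT v): since v = True, the clause reduces to (NOT u). u = False.

False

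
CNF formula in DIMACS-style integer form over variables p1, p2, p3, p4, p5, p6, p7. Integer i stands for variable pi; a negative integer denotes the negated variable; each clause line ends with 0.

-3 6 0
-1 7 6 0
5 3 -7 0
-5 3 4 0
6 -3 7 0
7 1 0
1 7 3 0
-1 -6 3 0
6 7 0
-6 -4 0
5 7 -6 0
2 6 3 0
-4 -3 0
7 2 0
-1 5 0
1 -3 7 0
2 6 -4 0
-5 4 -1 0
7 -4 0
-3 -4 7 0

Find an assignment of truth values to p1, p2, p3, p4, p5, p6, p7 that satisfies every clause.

p1=T, p2=T, p3=F, p4=T, p5=T, p6=F, p7=T

Check each clause:
  1. (NOT p3 OR p6) — NOT p3 is true.
  2. (NOT p1 OR p7 OR p6) — p7 is true.
  3. (NOT p7 OR p3 OR p5) — p5 is true.
  4. (NOT p5 OR p4 OR p3) — p4 is true.
  5. (p7 OR NOT p3 OR p6) — NOT p3 is true.
  6. (p7 OR p1) — p1 is true.
  7. (p7 OR p3 OR p1) — p1 is true.
  8. (NOT p6 OR NOT p1 OR p3) — NOT p6 is true.
  9. (p6 OR p7) — p7 is true.
  10. (NOT p4 OR NOT p6) — NOT p6 is true.
  11. (p5 OR NOT p6 OR p7) — NOT p6 is true.
  12. (p2 OR p6 OR p3) — p2 is true.
  13. (NOT p4 OR NOT p3) — NOT p3 is true.
  14. (p7 OR p2) — p2 is true.
  15. (p5 OR NOT p1) — p5 is true.
  16. (p1 OR p7 OR NOT p3) — p1 is true.
  17. (p6 OR p2 OR NOT p4) — p2 is true.
  18. (NOT p1 OR NOT p5 OR p4) — p4 is true.
  19. (p7 OR NOT p4) — p7 is true.
  20. (NOT p3 OR p7 OR NOT p4) — NOT p3 is true.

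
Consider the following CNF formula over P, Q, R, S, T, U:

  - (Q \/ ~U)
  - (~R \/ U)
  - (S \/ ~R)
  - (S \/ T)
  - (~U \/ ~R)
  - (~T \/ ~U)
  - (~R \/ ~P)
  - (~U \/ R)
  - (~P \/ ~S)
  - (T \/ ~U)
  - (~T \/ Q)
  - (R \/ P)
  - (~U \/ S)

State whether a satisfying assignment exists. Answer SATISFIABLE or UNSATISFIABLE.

Q occurs only positively in the remaining clauses — set Q = True.
Try P = True.
  then R is forced to False.
  then U is forced to False.
  then S is forced to False.
  then T is forced to True.
So P=1, Q=1, R=0, S=0, T=1, U=0 is a satisfying assignment.

SATISFIABLE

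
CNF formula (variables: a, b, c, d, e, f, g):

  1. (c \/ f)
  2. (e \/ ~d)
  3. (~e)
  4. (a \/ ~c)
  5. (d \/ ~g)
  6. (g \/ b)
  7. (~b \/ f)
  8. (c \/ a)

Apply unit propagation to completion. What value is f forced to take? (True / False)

True

(~e) is a unit clause: e = False.
From (~d \/ e) and e = False: d = False.
(~g \/ d) with d = False leaves only ~g, so g = False.
In (b \/ g), g is now false; b must hold, so b = True.
(f \/ ~b): since b = True, the clause reduces to (f). f = True.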